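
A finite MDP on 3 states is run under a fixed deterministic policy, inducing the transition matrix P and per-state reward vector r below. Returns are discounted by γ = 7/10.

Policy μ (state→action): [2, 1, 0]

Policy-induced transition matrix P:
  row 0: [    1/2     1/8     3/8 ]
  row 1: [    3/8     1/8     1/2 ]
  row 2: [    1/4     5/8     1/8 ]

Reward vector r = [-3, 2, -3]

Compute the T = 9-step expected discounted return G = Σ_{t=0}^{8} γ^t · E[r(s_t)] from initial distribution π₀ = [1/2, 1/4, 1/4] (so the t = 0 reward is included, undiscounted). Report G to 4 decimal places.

G = -5.2900

t=0: π = [0.5000, 0.2500, 0.2500], E[r] = -1.7500, γ^t·E[r] = -1.750000, running G = -1.750000
t=1: π = [0.4063, 0.2500, 0.3438], E[r] = -1.7500, γ^t·E[r] = -1.225000, running G = -2.975000
t=2: π = [0.3828, 0.2969, 0.3203], E[r] = -1.5156, γ^t·E[r] = -0.742656, running G = -3.717656
t=3: π = [0.3828, 0.2852, 0.3320], E[r] = -1.5742, γ^t·E[r] = -0.539957, running G = -4.257613
t=4: π = [0.3813, 0.2910, 0.3276], E[r] = -1.5449, γ^t·E[r] = -0.370936, running G = -4.628549
t=5: π = [0.3817, 0.2888, 0.3295], E[r] = -1.5559, γ^t·E[r] = -0.261501, running G = -4.890051
t=6: π = [0.3815, 0.2897, 0.3287], E[r] = -1.5513, γ^t·E[r] = -0.182512, running G = -5.072563
t=7: π = [0.3816, 0.2894, 0.3290], E[r] = -1.5532, γ^t·E[r] = -0.127910, running G = -5.200473
t=8: π = [0.3816, 0.2895, 0.3289], E[r] = -1.5524, γ^t·E[r] = -0.089494, running G = -5.289966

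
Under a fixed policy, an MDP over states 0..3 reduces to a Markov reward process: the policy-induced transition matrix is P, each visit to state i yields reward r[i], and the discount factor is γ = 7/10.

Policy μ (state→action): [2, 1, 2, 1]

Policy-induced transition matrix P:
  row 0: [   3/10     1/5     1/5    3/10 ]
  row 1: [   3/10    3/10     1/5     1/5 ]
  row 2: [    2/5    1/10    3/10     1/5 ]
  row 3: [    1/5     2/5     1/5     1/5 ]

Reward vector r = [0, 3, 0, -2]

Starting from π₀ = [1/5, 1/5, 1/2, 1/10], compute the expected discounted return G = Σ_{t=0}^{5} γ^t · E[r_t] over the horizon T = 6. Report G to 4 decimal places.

t=0: π = [0.2000, 0.2000, 0.5000, 0.1000], E[r] = 0.4000, γ^t·E[r] = 0.400000, running G = 0.400000
t=1: π = [0.3400, 0.1900, 0.2500, 0.2200], E[r] = 0.1300, γ^t·E[r] = 0.091000, running G = 0.491000
t=2: π = [0.3030, 0.2380, 0.2250, 0.2340], E[r] = 0.2460, γ^t·E[r] = 0.120540, running G = 0.611540
t=3: π = [0.2991, 0.2481, 0.2225, 0.2303], E[r] = 0.2837, γ^t·E[r] = 0.097309, running G = 0.708849
t=4: π = [0.2992, 0.2486, 0.2223, 0.2299], E[r] = 0.2860, γ^t·E[r] = 0.068678, running G = 0.777527
t=5: π = [0.2992, 0.2486, 0.2222, 0.2299], E[r] = 0.2860, γ^t·E[r] = 0.048070, running G = 0.825598

G = 0.8256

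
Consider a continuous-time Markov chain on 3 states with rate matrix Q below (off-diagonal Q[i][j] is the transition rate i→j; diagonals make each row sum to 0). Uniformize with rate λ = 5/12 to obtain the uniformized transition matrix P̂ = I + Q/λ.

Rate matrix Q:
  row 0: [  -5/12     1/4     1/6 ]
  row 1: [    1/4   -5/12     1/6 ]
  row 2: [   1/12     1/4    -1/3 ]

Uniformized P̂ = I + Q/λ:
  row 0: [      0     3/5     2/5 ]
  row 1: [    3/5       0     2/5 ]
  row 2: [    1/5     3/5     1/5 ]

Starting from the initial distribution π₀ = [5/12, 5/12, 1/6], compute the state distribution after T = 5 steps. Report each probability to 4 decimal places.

π = [0.2949, 0.3718, 0.3334]

t=0: π = [0.4167, 0.4167, 0.1667]
t=1: π = [0.2833, 0.3500, 0.3667]
t=2: π = [0.2833, 0.3900, 0.3267]
t=3: π = [0.2993, 0.3660, 0.3347]
t=4: π = [0.2865, 0.3804, 0.3331]
t=5: π = [0.2949, 0.3718, 0.3334]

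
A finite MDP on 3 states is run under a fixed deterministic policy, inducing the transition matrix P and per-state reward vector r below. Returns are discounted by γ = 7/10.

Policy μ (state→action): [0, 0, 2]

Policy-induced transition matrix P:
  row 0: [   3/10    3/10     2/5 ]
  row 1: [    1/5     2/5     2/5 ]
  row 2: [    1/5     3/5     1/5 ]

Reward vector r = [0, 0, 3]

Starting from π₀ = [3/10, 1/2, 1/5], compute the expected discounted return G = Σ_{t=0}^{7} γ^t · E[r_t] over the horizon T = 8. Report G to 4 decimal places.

t=0: π = [0.3000, 0.5000, 0.2000], E[r] = 0.6000, γ^t·E[r] = 0.600000, running G = 0.600000
t=1: π = [0.2300, 0.4100, 0.3600], E[r] = 1.0800, γ^t·E[r] = 0.756000, running G = 1.356000
t=2: π = [0.2230, 0.4490, 0.3280], E[r] = 0.9840, γ^t·E[r] = 0.482160, running G = 1.838160
t=3: π = [0.2223, 0.4433, 0.3344], E[r] = 1.0032, γ^t·E[r] = 0.344098, running G = 2.182258
t=4: π = [0.2222, 0.4447, 0.3331], E[r] = 0.9994, γ^t·E[r] = 0.239946, running G = 2.422204
t=5: π = [0.2222, 0.4444, 0.3334], E[r] = 1.0001, γ^t·E[r] = 0.168092, running G = 2.590295
t=6: π = [0.2222, 0.4445, 0.3333], E[r] = 1.0000, γ^t·E[r] = 0.117646, running G = 2.707941
t=7: π = [0.2222, 0.4444, 0.3333], E[r] = 1.0000, γ^t·E[r] = 0.082355, running G = 2.790296

G = 2.7903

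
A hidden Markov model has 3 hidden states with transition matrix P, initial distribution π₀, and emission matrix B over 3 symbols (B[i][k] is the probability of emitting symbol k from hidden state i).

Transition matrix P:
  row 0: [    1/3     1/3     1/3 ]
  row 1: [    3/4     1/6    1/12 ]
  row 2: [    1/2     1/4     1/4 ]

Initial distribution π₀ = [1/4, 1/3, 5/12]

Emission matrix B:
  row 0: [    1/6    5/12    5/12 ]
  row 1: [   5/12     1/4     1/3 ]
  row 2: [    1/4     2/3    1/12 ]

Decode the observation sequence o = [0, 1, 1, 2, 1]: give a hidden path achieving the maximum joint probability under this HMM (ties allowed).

t=0: δ = [4.167e-02, 1.389e-01, 1.042e-01]  (obs o_0=0)
t=1: δ = [4.340e-02, 6.510e-03, 1.736e-02]  ψ = [1, 2, 2]  (obs o_1=1)
t=2: δ = [6.028e-03, 3.617e-03, 9.645e-03]  ψ = [0, 0, 0]  (obs o_2=1)
t=3: δ = [2.009e-03, 8.038e-04, 2.009e-04]  ψ = [2, 2, 2]  (obs o_3=2)
t=4: δ = [2.791e-04, 1.674e-04, 4.465e-04]  ψ = [0, 0, 0]  (obs o_4=1)
backtrack: best end state = 2; path = [1, 0, 2, 0, 2]

path = [1, 0, 2, 0, 2]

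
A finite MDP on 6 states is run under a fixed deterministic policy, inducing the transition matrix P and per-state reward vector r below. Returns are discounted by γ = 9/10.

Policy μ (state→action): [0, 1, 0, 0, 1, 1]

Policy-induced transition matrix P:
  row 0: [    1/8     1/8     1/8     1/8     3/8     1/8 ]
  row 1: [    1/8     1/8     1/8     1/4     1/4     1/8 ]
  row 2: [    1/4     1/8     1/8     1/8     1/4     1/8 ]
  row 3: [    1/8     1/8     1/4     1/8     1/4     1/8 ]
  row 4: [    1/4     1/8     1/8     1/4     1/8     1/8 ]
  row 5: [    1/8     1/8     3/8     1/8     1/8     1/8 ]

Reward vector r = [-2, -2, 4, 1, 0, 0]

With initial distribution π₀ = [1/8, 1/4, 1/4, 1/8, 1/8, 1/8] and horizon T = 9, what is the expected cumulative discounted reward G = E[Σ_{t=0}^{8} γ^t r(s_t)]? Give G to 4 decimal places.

t=0: π = [0.1250, 0.2500, 0.2500, 0.1250, 0.1250, 0.1250], E[r] = 0.3750, γ^t·E[r] = 0.375000, running G = 0.375000
t=1: π = [0.1719, 0.1250, 0.1719, 0.1719, 0.2344, 0.1250], E[r] = 0.2656, γ^t·E[r] = 0.239063, running G = 0.614063
t=2: π = [0.1758, 0.1250, 0.1777, 0.1699, 0.2266, 0.1250], E[r] = 0.2793, γ^t·E[r] = 0.226230, running G = 0.840293
t=3: π = [0.1755, 0.1250, 0.1775, 0.1689, 0.2280, 0.1250], E[r] = 0.2778, γ^t·E[r] = 0.202540, running G = 1.042833
t=4: π = [0.1757, 0.1250, 0.1774, 0.1691, 0.2278, 0.1250], E[r] = 0.2772, γ^t·E[r] = 0.181885, running G = 1.224718
t=5: π = [0.1756, 0.1250, 0.1774, 0.1691, 0.2279, 0.1250], E[r] = 0.2774, γ^t·E[r] = 0.163784, running G = 1.388502
t=6: π = [0.1757, 0.1250, 0.1774, 0.1691, 0.2278, 0.1250], E[r] = 0.2773, γ^t·E[r] = 0.147393, running G = 1.535895
t=7: π = [0.1757, 0.1250, 0.1774, 0.1691, 0.2279, 0.1250], E[r] = 0.2774, γ^t·E[r] = 0.132656, running G = 1.668551
t=8: π = [0.1757, 0.1250, 0.1774, 0.1691, 0.2279, 0.1250], E[r] = 0.2773, γ^t·E[r] = 0.119390, running G = 1.787941

G = 1.7879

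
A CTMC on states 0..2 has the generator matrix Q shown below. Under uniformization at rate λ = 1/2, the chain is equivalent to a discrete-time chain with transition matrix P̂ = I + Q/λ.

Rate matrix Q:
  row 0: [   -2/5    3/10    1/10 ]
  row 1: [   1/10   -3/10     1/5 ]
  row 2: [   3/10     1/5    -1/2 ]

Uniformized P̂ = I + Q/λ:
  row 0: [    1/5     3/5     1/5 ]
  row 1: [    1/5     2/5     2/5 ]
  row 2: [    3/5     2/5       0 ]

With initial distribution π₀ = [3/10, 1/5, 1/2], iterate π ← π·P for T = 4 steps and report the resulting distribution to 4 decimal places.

t=0: π = [0.3000, 0.2000, 0.5000]
t=1: π = [0.4000, 0.4600, 0.1400]
t=2: π = [0.2560, 0.4800, 0.2640]
t=3: π = [0.3056, 0.4512, 0.2432]
t=4: π = [0.2973, 0.4611, 0.2416]

π = [0.2973, 0.4611, 0.2416]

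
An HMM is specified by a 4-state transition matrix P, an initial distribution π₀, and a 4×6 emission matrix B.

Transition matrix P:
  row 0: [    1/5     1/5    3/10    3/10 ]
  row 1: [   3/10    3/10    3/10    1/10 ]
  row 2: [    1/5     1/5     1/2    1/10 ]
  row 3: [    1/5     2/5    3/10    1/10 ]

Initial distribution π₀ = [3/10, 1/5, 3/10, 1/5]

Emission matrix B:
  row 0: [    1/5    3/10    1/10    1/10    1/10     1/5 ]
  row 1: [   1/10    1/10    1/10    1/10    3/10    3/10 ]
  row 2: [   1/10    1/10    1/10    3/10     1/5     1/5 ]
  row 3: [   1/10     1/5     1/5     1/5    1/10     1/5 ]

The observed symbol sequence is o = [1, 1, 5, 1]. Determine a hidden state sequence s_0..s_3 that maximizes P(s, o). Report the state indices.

path = [0, 3, 1, 0]

t=0: δ = [9.000e-02, 2.000e-02, 3.000e-02, 4.000e-02]  (obs o_0=1)
t=1: δ = [5.400e-03, 1.800e-03, 2.700e-03, 5.400e-03]  ψ = [0, 0, 0, 0]  (obs o_1=1)
t=2: δ = [2.160e-04, 6.480e-04, 3.240e-04, 3.240e-04]  ψ = [0, 3, 0, 0]  (obs o_2=5)
t=3: δ = [5.832e-05, 1.944e-05, 1.944e-05, 1.296e-05]  ψ = [1, 1, 1, 0]  (obs o_3=1)
backtrack: best end state = 0; path = [0, 3, 1, 0]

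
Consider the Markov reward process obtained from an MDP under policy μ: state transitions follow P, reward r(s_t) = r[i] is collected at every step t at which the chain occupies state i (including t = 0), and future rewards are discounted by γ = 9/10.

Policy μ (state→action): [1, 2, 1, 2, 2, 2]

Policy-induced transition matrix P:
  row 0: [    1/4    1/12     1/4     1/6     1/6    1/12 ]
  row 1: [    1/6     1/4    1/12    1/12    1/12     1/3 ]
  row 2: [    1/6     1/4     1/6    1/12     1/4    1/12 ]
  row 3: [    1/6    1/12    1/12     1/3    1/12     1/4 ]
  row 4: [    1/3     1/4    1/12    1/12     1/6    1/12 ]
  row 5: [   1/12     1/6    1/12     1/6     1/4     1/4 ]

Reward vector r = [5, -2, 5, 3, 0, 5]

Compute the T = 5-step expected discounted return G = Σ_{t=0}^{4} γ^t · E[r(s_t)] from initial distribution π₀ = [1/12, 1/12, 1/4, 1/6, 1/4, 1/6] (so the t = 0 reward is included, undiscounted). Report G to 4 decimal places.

t=0: π = [0.0833, 0.0833, 0.2500, 0.1667, 0.2500, 0.1667], E[r] = 2.8333, γ^t·E[r] = 2.833333, running G = 2.833333
t=1: π = [0.2014, 0.1944, 0.1181, 0.1458, 0.1806, 0.1597], E[r] = 2.4444, γ^t·E[r] = 2.200000, running G = 5.033333
t=2: π = [0.2002, 0.1788, 0.1267, 0.1499, 0.1615, 0.1829], E[r] = 2.6412, γ^t·E[r] = 2.139375, running G = 7.172708
t=3: π = [0.1950, 0.1764, 0.1273, 0.1527, 0.1651, 0.1835], E[r] = 2.6343, γ^t·E[r] = 1.920410, running G = 9.093118
t=4: π = [0.1951, 0.1767, 0.1264, 0.1531, 0.1651, 0.1835], E[r] = 2.6310, γ^t·E[r] = 1.726170, running G = 10.819289

G = 10.8193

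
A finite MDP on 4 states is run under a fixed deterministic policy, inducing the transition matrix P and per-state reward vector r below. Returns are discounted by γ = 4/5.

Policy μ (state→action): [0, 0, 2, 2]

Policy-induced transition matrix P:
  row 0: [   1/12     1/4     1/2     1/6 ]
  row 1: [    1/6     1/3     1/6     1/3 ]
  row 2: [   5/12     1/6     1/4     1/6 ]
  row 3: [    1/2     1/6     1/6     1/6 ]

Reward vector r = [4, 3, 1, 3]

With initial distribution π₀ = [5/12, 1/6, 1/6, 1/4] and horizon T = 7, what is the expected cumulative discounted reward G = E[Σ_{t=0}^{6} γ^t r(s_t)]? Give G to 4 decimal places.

t=0: π = [0.4167, 0.1667, 0.1667, 0.2500], E[r] = 3.0833, γ^t·E[r] = 3.083333, running G = 3.083333
t=1: π = [0.2569, 0.2292, 0.3194, 0.1944], E[r] = 2.6181, γ^t·E[r] = 2.094444, running G = 5.177778
t=2: π = [0.2899, 0.2263, 0.2789, 0.2049], E[r] = 2.7321, γ^t·E[r] = 1.748519, running G = 6.926296
t=3: π = [0.2805, 0.2285, 0.2866, 0.2044], E[r] = 2.7074, γ^t·E[r] = 1.386198, running G = 8.312494
t=4: π = [0.2831, 0.2281, 0.2841, 0.2048], E[r] = 2.7149, γ^t·E[r] = 1.112041, running G = 9.424535
t=5: π = [0.2823, 0.2283, 0.2847, 0.2047], E[r] = 2.7130, γ^t·E[r] = 0.888985, running G = 10.313520
t=6: π = [0.2825, 0.2282, 0.2845, 0.2047], E[r] = 2.7135, γ^t·E[r] = 0.711335, running G = 11.024855

G = 11.0249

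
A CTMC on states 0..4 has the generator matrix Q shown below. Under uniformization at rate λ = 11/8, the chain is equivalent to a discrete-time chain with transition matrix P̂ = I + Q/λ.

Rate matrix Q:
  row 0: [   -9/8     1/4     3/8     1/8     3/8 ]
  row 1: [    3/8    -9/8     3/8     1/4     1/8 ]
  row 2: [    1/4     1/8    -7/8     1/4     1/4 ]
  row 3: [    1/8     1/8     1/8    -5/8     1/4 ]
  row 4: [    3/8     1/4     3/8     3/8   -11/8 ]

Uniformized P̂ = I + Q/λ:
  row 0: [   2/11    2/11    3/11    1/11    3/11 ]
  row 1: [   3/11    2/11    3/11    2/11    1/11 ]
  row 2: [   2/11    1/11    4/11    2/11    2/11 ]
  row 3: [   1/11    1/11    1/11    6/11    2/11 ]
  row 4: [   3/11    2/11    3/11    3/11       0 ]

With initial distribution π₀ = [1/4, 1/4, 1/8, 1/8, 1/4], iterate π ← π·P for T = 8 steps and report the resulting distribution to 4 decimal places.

t=0: π = [0.2500, 0.2500, 0.1250, 0.1250, 0.2500]
t=1: π = [0.2159, 0.1591, 0.2614, 0.2273, 0.1364]
t=2: π = [0.1880, 0.1374, 0.2552, 0.2572, 0.1622]
t=3: π = [0.1857, 0.1352, 0.2492, 0.2730, 0.1569]
t=4: π = [0.1836, 0.1343, 0.2457, 0.2785, 0.1579]
t=5: π = [0.1831, 0.1342, 0.2444, 0.2807, 0.1576]
t=6: π = [0.1828, 0.1341, 0.2439, 0.2816, 0.1576]
t=7: π = [0.1827, 0.1340, 0.2437, 0.2819, 0.1576]
t=8: π = [0.1827, 0.1340, 0.2436, 0.2821, 0.1576]

π = [0.1827, 0.1340, 0.2436, 0.2821, 0.1576]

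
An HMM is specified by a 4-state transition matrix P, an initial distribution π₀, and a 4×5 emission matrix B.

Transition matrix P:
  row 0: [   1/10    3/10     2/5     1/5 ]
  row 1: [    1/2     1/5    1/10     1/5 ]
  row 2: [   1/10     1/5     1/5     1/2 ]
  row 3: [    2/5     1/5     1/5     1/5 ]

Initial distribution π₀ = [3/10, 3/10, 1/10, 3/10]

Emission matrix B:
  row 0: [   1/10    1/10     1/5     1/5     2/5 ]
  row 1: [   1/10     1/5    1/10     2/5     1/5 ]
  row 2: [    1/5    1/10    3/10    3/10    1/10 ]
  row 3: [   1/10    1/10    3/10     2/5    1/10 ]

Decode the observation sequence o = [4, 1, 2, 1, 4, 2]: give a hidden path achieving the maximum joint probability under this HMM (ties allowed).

path = [0, 1, 0, 1, 0, 2]

t=0: δ = [1.200e-01, 6.000e-02, 1.000e-02, 3.000e-02]  (obs o_0=4)
t=1: δ = [3.000e-03, 7.200e-03, 4.800e-03, 2.400e-03]  ψ = [1, 0, 0, 0]  (obs o_1=1)
t=2: δ = [7.200e-04, 1.440e-04, 3.600e-04, 7.200e-04]  ψ = [1, 1, 0, 2]  (obs o_2=2)
t=3: δ = [2.880e-05, 4.320e-05, 2.880e-05, 1.800e-05]  ψ = [3, 0, 0, 2]  (obs o_3=1)
t=4: δ = [8.640e-06, 1.728e-06, 1.152e-06, 1.440e-06]  ψ = [1, 0, 0, 2]  (obs o_4=4)
t=5: δ = [1.728e-07, 2.592e-07, 1.037e-06, 5.184e-07]  ψ = [0, 0, 0, 0]  (obs o_5=2)
backtrack: best end state = 2; path = [0, 1, 0, 1, 0, 2]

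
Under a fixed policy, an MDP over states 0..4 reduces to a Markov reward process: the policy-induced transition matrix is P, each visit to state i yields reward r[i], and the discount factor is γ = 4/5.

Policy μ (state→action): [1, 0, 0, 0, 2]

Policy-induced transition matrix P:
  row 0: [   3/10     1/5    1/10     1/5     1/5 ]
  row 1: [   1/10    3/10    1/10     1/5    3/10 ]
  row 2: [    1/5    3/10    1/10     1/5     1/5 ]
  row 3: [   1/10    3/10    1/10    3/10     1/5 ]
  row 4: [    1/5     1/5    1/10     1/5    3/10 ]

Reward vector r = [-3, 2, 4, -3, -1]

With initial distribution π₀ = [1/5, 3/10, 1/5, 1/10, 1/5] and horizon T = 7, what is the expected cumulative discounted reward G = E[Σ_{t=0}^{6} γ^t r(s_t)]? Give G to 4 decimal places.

G = -1.1970

t=0: π = [0.2000, 0.3000, 0.2000, 0.1000, 0.2000], E[r] = 0.3000, γ^t·E[r] = 0.300000, running G = 0.300000
t=1: π = [0.1800, 0.2600, 0.1000, 0.2100, 0.2500], E[r] = -0.5000, γ^t·E[r] = -0.400000, running G = -0.100000
t=2: π = [0.1710, 0.2570, 0.1000, 0.2210, 0.2510], E[r] = -0.5130, γ^t·E[r] = -0.328320, running G = -0.428320
t=3: π = [0.1693, 0.2578, 0.1000, 0.2221, 0.2508], E[r] = -0.5094, γ^t·E[r] = -0.260813, running G = -0.689133
t=4: π = [0.1689, 0.2580, 0.1000, 0.2222, 0.2509], E[r] = -0.5083, γ^t·E[r] = -0.208212, running G = -0.897345
t=5: π = [0.1689, 0.2580, 0.1000, 0.2222, 0.2509], E[r] = -0.5081, γ^t·E[r] = -0.166504, running G = -1.063849
t=6: π = [0.1689, 0.2580, 0.1000, 0.2222, 0.2509], E[r] = -0.5081, γ^t·E[r] = -0.133195, running G = -1.197044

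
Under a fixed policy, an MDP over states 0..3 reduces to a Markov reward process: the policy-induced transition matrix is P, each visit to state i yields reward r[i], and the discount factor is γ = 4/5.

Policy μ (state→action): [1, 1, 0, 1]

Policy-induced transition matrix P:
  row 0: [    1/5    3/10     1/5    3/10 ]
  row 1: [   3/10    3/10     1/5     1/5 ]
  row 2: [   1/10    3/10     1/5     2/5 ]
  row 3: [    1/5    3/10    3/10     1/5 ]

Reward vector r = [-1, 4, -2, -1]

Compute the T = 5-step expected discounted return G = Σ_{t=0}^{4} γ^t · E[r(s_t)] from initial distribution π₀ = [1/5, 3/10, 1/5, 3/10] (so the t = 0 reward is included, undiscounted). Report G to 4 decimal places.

G = 0.9433

t=0: π = [0.2000, 0.3000, 0.2000, 0.3000], E[r] = 0.3000, γ^t·E[r] = 0.300000, running G = 0.300000
t=1: π = [0.2100, 0.3000, 0.2300, 0.2600], E[r] = 0.2700, γ^t·E[r] = 0.216000, running G = 0.516000
t=2: π = [0.2070, 0.3000, 0.2260, 0.2670], E[r] = 0.2740, γ^t·E[r] = 0.175360, running G = 0.691360
t=3: π = [0.2074, 0.3000, 0.2267, 0.2659], E[r] = 0.2733, γ^t·E[r] = 0.139930, running G = 0.831290
t=4: π = [0.2073, 0.3000, 0.2266, 0.2661], E[r] = 0.2734, γ^t·E[r] = 0.111989, running G = 0.943278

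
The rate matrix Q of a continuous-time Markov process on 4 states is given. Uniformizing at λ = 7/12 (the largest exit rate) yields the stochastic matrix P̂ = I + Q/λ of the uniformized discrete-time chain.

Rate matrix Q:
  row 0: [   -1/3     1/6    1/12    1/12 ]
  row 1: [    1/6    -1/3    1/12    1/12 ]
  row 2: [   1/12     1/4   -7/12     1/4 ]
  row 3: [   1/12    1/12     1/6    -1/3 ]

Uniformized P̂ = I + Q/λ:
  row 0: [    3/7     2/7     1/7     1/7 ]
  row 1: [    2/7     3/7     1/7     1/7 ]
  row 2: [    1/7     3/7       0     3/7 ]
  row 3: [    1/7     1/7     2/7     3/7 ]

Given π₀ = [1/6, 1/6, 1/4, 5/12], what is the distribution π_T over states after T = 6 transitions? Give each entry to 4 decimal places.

π = [0.2628, 0.3156, 0.1580, 0.2636]

t=0: π = [0.1667, 0.1667, 0.2500, 0.4167]
t=1: π = [0.2143, 0.2857, 0.1667, 0.3333]
t=2: π = [0.2449, 0.3027, 0.1667, 0.2857]
t=3: π = [0.2561, 0.3120, 0.1599, 0.2721]
t=4: π = [0.2606, 0.3142, 0.1589, 0.2663]
t=5: π = [0.2622, 0.3153, 0.1582, 0.2643]
t=6: π = [0.2628, 0.3156, 0.1580, 0.2636]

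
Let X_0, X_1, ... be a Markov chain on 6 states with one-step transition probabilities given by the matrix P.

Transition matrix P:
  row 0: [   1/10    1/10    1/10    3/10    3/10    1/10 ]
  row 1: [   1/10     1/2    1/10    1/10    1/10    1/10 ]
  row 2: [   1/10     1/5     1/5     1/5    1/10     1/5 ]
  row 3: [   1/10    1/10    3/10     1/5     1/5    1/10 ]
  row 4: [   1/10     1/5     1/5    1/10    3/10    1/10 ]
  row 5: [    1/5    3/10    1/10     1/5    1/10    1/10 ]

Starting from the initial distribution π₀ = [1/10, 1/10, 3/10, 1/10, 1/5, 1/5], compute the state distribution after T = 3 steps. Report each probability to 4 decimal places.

π = [0.1117, 0.2588, 0.1690, 0.1685, 0.1750, 0.1170]

t=0: π = [0.1000, 0.1000, 0.3000, 0.1000, 0.2000, 0.2000]
t=1: π = [0.1200, 0.2300, 0.1700, 0.1800, 0.1700, 0.1300]
t=2: π = [0.1130, 0.2520, 0.1700, 0.1720, 0.1760, 0.1170]
t=3: π = [0.1117, 0.2588, 0.1690, 0.1685, 0.1750, 0.1170]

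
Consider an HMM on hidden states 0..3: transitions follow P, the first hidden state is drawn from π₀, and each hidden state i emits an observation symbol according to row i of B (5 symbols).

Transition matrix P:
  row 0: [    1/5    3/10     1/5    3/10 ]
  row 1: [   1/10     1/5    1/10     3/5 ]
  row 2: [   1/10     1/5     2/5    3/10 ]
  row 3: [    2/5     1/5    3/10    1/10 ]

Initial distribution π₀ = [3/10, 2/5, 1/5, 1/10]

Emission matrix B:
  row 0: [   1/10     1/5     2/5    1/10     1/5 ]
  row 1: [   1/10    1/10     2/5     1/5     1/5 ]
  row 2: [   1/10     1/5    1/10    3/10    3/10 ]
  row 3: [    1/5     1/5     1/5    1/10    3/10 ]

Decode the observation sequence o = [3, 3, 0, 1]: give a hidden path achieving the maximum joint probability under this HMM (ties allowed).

t=0: δ = [3.000e-02, 8.000e-02, 6.000e-02, 1.000e-02]  (obs o_0=3)
t=1: δ = [8.000e-04, 3.200e-03, 7.200e-03, 4.800e-03]  ψ = [1, 1, 2, 1]  (obs o_1=3)
t=2: δ = [1.920e-04, 1.440e-04, 2.880e-04, 4.320e-04]  ψ = [3, 2, 2, 2]  (obs o_2=0)
t=3: δ = [3.456e-05, 8.640e-06, 2.592e-05, 1.728e-05]  ψ = [3, 3, 3, 1]  (obs o_3=1)
backtrack: best end state = 0; path = [2, 2, 3, 0]

path = [2, 2, 3, 0]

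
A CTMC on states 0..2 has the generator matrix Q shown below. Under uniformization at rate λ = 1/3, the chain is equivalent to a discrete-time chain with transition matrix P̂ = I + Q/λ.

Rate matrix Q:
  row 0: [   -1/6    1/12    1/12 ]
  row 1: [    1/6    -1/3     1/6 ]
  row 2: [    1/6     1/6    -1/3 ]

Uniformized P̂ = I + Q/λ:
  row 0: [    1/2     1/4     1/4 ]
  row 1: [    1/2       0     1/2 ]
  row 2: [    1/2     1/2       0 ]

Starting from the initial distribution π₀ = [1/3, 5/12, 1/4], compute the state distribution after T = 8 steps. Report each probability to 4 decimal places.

π = [0.5000, 0.2503, 0.2497]

t=0: π = [0.3333, 0.4167, 0.2500]
t=1: π = [0.5000, 0.2083, 0.2917]
t=2: π = [0.5000, 0.2708, 0.2292]
t=3: π = [0.5000, 0.2396, 0.2604]
t=4: π = [0.5000, 0.2552, 0.2448]
t=5: π = [0.5000, 0.2474, 0.2526]
t=6: π = [0.5000, 0.2513, 0.2487]
t=7: π = [0.5000, 0.2493, 0.2507]
t=8: π = [0.5000, 0.2503, 0.2497]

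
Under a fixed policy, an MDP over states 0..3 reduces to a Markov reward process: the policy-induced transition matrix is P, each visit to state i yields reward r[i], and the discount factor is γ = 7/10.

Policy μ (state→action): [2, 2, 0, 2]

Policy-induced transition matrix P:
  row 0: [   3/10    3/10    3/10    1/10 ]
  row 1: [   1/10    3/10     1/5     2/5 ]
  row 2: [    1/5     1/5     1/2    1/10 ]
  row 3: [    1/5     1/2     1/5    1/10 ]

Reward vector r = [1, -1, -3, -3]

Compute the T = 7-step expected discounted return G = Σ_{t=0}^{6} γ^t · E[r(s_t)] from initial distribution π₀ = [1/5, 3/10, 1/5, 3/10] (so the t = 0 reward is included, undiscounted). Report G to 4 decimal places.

t=0: π = [0.2000, 0.3000, 0.2000, 0.3000], E[r] = -1.6000, γ^t·E[r] = -1.600000, running G = -1.600000
t=1: π = [0.1900, 0.3400, 0.2800, 0.1900], E[r] = -1.5600, γ^t·E[r] = -1.092000, running G = -2.692000
t=2: π = [0.1850, 0.3100, 0.3030, 0.2020], E[r] = -1.6400, γ^t·E[r] = -0.803600, running G = -3.495600
t=3: π = [0.1875, 0.3101, 0.3094, 0.1930], E[r] = -1.6298, γ^t·E[r] = -0.559021, running G = -4.054621
t=4: π = [0.1877, 0.3077, 0.3116, 0.1930], E[r] = -1.6337, γ^t·E[r] = -0.392256, running G = -4.446878
t=5: π = [0.1880, 0.3074, 0.3122, 0.1923], E[r] = -1.6331, γ^t·E[r] = -0.274470, running G = -4.721348
t=6: π = [0.1881, 0.3072, 0.3125, 0.1922], E[r] = -1.6333, γ^t·E[r] = -0.192157, running G = -4.913504

G = -4.9135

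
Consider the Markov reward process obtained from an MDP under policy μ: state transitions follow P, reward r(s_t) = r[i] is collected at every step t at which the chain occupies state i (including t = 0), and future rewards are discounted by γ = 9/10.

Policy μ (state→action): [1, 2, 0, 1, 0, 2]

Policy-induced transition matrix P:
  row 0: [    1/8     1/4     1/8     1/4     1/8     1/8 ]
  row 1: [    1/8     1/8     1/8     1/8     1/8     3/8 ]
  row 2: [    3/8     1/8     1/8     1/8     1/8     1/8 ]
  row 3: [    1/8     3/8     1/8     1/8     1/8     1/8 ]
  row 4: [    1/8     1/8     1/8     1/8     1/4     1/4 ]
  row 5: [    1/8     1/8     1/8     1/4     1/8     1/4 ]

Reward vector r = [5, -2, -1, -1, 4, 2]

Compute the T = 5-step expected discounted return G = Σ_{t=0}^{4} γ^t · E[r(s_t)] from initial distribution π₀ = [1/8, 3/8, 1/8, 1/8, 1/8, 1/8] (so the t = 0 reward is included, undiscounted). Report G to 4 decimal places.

G = 3.9181

t=0: π = [0.1250, 0.3750, 0.1250, 0.1250, 0.1250, 0.1250], E[r] = 0.3750, γ^t·E[r] = 0.375000, running G = 0.375000
t=1: π = [0.1563, 0.1719, 0.1250, 0.1563, 0.1406, 0.2500], E[r] = 1.2188, γ^t·E[r] = 1.096875, running G = 1.471875
t=2: π = [0.1563, 0.1836, 0.1250, 0.1758, 0.1426, 0.2168], E[r] = 1.1172, γ^t·E[r] = 0.904922, running G = 2.376797
t=3: π = [0.1563, 0.1885, 0.1250, 0.1716, 0.1428, 0.2158], E[r] = 1.1106, γ^t·E[r] = 0.809624, running G = 3.186421
t=4: π = [0.1563, 0.1874, 0.1250, 0.1715, 0.1429, 0.2169], E[r] = 1.1152, γ^t·E[r] = 0.731665, running G = 3.918086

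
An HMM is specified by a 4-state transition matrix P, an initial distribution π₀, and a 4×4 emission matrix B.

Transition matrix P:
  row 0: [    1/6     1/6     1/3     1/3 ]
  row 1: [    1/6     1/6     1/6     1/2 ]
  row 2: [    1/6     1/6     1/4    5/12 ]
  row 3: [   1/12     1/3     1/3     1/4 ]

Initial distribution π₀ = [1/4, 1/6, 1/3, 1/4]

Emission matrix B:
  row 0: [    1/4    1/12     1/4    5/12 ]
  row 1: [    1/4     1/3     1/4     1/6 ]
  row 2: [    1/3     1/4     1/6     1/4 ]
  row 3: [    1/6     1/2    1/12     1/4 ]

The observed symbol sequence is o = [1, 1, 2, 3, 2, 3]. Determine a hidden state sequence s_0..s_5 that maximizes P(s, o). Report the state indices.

t=0: δ = [2.083e-02, 5.556e-02, 8.333e-02, 1.250e-01]  (obs o_0=1)
t=1: δ = [1.157e-03, 1.389e-02, 1.042e-02, 1.736e-02]  ψ = [2, 3, 3, 2]  (obs o_1=1)
t=2: δ = [5.787e-04, 1.447e-03, 9.645e-04, 5.787e-04]  ψ = [1, 3, 3, 1]  (obs o_2=2)
t=3: δ = [1.005e-04, 4.019e-05, 6.028e-05, 1.808e-04]  ψ = [1, 1, 1, 1]  (obs o_3=3)
t=4: δ = [4.186e-06, 1.507e-05, 1.005e-05, 3.768e-06]  ψ = [0, 3, 3, 3]  (obs o_4=2)
t=5: δ = [1.047e-06, 4.186e-07, 6.279e-07, 1.884e-06]  ψ = [1, 1, 1, 1]  (obs o_5=3)
backtrack: best end state = 3; path = [2, 3, 1, 3, 1, 3]

path = [2, 3, 1, 3, 1, 3]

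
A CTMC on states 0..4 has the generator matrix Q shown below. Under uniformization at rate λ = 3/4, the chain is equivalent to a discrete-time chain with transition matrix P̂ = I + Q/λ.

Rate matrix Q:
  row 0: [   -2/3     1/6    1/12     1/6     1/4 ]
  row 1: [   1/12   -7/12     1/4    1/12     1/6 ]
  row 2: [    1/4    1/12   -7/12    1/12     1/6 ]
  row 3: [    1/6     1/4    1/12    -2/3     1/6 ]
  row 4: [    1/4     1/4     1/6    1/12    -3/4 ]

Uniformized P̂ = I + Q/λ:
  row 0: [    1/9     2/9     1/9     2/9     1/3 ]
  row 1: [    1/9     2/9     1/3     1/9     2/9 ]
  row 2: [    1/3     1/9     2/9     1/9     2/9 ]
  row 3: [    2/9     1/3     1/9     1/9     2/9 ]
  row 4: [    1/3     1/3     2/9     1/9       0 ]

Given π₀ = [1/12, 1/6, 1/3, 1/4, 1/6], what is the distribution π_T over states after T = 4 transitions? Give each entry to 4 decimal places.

t=0: π = [0.0833, 0.1667, 0.3333, 0.2500, 0.1667]
t=1: π = [0.2500, 0.2315, 0.2037, 0.1204, 0.1944]
t=2: π = [0.2130, 0.2346, 0.2068, 0.1389, 0.2068]
t=3: π = [0.2184, 0.2377, 0.2092, 0.1348, 0.1999]
t=4: π = [0.2170, 0.2362, 0.2094, 0.1354, 0.2021]

π = [0.2170, 0.2362, 0.2094, 0.1354, 0.2021]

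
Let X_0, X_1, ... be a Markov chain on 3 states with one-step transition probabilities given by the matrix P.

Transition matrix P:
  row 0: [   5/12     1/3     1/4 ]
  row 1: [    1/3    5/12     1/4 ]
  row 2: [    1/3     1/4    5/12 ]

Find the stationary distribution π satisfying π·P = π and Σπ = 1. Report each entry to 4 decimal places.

π = [0.3636, 0.3364, 0.3000]

Balance equations π_j = Σ_i π_i·P[i][j]:
  π_0 = 5/12·π_0 + 1/3·π_1 + 1/3·π_2
  π_1 = 1/3·π_0 + 5/12·π_1 + 1/4·π_2
  normalize: π_0 + π_1 + π_2 = 1
Solving the linear system gives exactly π = [4/11, 37/110, 3/10].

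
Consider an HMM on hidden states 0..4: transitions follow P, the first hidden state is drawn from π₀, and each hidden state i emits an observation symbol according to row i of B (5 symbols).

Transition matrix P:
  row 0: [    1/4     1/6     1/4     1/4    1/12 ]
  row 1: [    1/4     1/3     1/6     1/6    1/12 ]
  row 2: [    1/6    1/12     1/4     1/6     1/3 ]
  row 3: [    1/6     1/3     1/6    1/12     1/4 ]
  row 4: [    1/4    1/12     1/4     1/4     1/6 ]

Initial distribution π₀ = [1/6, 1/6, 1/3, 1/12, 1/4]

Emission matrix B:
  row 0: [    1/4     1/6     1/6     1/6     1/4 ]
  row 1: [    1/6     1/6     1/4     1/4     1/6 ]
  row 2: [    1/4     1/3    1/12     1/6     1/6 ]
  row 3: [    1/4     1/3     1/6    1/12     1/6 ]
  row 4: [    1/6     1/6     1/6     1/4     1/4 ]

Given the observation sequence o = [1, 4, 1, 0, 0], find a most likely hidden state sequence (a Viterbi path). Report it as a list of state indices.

t=0: δ = [2.778e-02, 2.778e-02, 1.111e-01, 2.778e-02, 4.167e-02]  (obs o_0=1)
t=1: δ = [4.630e-03, 1.543e-03, 4.630e-03, 3.086e-03, 9.259e-03]  ψ = [2, 1, 2, 2, 2]  (obs o_1=4)
t=2: δ = [3.858e-04, 1.715e-04, 7.716e-04, 7.716e-04, 2.572e-04]  ψ = [4, 3, 4, 4, 2]  (obs o_2=1)
t=3: δ = [3.215e-05, 4.287e-05, 4.823e-05, 3.215e-05, 4.287e-05]  ψ = [2, 3, 2, 2, 2]  (obs o_3=0)
t=4: δ = [2.679e-06, 2.381e-06, 3.014e-06, 2.679e-06, 2.679e-06]  ψ = [1, 1, 2, 4, 2]  (obs o_4=0)
backtrack: best end state = 2; path = [2, 4, 2, 2, 2]

path = [2, 4, 2, 2, 2]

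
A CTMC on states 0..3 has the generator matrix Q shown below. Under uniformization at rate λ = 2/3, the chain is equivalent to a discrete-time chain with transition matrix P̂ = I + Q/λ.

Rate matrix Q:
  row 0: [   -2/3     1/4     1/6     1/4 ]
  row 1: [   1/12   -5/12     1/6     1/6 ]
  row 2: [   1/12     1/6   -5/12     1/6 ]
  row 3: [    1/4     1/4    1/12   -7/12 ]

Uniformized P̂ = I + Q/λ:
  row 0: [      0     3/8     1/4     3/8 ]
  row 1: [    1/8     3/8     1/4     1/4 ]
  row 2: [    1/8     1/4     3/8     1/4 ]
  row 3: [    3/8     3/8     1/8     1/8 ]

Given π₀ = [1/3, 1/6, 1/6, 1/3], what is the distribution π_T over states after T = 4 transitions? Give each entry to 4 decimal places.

π = [0.1647, 0.3436, 0.2513, 0.2404]

t=0: π = [0.3333, 0.1667, 0.1667, 0.3333]
t=1: π = [0.1667, 0.3542, 0.2292, 0.2500]
t=2: π = [0.1667, 0.3464, 0.2474, 0.2396]
t=3: π = [0.1641, 0.3441, 0.2510, 0.2409]
t=4: π = [0.1647, 0.3436, 0.2513, 0.2404]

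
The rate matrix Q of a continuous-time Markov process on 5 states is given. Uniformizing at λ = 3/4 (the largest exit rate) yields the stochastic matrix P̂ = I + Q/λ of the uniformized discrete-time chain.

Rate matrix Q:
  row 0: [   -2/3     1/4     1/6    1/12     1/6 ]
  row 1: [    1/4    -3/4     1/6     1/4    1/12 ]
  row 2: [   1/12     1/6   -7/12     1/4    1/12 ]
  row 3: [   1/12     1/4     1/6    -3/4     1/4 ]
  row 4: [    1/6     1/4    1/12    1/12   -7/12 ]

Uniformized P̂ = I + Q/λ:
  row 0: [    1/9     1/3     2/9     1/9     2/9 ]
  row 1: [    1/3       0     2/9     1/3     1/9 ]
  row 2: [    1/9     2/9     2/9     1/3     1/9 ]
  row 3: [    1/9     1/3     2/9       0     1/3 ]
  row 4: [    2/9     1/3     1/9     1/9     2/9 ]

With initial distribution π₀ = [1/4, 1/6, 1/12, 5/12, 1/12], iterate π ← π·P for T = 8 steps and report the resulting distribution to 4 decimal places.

π = [0.1846, 0.2333, 0.2006, 0.1868, 0.1947]

t=0: π = [0.2500, 0.1667, 0.0833, 0.4167, 0.0833]
t=1: π = [0.1574, 0.2685, 0.2130, 0.1204, 0.2407]
t=2: π = [0.1975, 0.2202, 0.1955, 0.2047, 0.1821]
t=3: π = [0.1803, 0.2382, 0.2020, 0.1807, 0.1988]
t=4: π = [0.1861, 0.2315, 0.2001, 0.1889, 0.1934]
t=5: π = [0.1840, 0.2339, 0.2007, 0.1860, 0.1952]
t=6: π = [0.1848, 0.2331, 0.2005, 0.1870, 0.1946]
t=7: π = [0.1845, 0.2334, 0.2006, 0.1867, 0.1948]
t=8: π = [0.1846, 0.2333, 0.2006, 0.1868, 0.1947]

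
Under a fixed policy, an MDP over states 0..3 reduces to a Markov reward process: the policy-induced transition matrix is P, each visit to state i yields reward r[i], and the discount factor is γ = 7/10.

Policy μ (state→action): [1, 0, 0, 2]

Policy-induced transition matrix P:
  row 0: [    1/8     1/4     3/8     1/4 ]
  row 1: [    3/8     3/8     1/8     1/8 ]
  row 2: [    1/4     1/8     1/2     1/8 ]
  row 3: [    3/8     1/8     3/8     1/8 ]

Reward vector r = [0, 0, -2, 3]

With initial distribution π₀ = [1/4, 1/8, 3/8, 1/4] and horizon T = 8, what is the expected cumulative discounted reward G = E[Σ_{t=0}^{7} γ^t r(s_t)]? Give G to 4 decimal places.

t=0: π = [0.2500, 0.1250, 0.3750, 0.2500], E[r] = 0.0000, γ^t·E[r] = 0.000000, running G = 0.000000
t=1: π = [0.2656, 0.1875, 0.3906, 0.1563], E[r] = -0.3125, γ^t·E[r] = -0.218750, running G = -0.218750
t=2: π = [0.2598, 0.2051, 0.3770, 0.1582], E[r] = -0.2793, γ^t·E[r] = -0.136855, running G = -0.355605
t=3: π = [0.2629, 0.2087, 0.3708, 0.1575], E[r] = -0.2693, γ^t·E[r] = -0.092365, running G = -0.447971
t=4: π = [0.2629, 0.2101, 0.3692, 0.1579], E[r] = -0.2647, γ^t·E[r] = -0.063564, running G = -0.511535
t=5: π = [0.2631, 0.2104, 0.3686, 0.1579], E[r] = -0.2637, γ^t·E[r] = -0.044316, running G = -0.555851
t=6: π = [0.2631, 0.2105, 0.3685, 0.1579], E[r] = -0.2633, γ^t·E[r] = -0.030977, running G = -0.586828
t=7: π = [0.2632, 0.2105, 0.3684, 0.1579], E[r] = -0.2632, γ^t·E[r] = -0.021676, running G = -0.608503

G = -0.6085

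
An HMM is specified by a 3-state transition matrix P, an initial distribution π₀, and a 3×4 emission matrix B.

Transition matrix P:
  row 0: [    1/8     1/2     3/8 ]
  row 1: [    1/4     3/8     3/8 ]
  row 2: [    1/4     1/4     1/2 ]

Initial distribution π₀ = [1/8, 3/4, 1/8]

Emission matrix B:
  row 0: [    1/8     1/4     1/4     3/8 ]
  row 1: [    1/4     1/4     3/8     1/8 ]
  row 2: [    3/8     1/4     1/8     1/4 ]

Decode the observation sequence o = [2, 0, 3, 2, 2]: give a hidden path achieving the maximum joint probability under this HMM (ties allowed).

t=0: δ = [3.125e-02, 2.812e-01, 1.562e-02]  (obs o_0=2)
t=1: δ = [8.789e-03, 2.637e-02, 3.955e-02]  ψ = [1, 1, 1]  (obs o_1=0)
t=2: δ = [3.708e-03, 1.236e-03, 4.944e-03]  ψ = [2, 1, 2]  (obs o_2=3)
t=3: δ = [3.090e-04, 6.952e-04, 3.090e-04]  ψ = [2, 0, 2]  (obs o_3=2)
t=4: δ = [4.345e-05, 9.777e-05, 3.259e-05]  ψ = [1, 1, 1]  (obs o_4=2)
backtrack: best end state = 1; path = [1, 2, 0, 1, 1]

path = [1, 2, 0, 1, 1]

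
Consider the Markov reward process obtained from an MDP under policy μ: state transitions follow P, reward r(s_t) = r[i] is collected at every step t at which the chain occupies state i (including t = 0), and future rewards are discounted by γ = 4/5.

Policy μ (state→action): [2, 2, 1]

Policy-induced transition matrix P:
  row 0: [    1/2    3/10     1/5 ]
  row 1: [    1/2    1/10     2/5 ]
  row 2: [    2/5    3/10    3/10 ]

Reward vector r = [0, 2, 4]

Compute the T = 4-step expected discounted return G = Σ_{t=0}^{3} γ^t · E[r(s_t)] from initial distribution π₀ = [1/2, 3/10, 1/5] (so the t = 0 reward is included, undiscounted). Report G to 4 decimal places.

t=0: π = [0.5000, 0.3000, 0.2000], E[r] = 1.4000, γ^t·E[r] = 1.400000, running G = 1.400000
t=1: π = [0.4800, 0.2400, 0.2800], E[r] = 1.6000, γ^t·E[r] = 1.280000, running G = 2.680000
t=2: π = [0.4720, 0.2520, 0.2760], E[r] = 1.6080, γ^t·E[r] = 1.029120, running G = 3.709120
t=3: π = [0.4724, 0.2496, 0.2780], E[r] = 1.6112, γ^t·E[r] = 0.824934, running G = 4.534054

G = 4.5341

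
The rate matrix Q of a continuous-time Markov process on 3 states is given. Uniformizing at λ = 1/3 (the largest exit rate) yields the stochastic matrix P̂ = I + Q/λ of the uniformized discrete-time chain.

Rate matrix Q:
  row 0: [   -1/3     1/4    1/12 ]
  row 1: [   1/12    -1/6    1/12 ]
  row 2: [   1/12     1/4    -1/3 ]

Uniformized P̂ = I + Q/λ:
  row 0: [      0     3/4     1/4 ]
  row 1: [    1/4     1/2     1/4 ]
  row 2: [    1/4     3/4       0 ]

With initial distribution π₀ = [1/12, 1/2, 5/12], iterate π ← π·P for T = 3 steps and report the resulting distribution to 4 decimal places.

π = [0.2018, 0.6016, 0.1966]

t=0: π = [0.0833, 0.5000, 0.4167]
t=1: π = [0.2292, 0.6250, 0.1458]
t=2: π = [0.1927, 0.5938, 0.2135]
t=3: π = [0.2018, 0.6016, 0.1966]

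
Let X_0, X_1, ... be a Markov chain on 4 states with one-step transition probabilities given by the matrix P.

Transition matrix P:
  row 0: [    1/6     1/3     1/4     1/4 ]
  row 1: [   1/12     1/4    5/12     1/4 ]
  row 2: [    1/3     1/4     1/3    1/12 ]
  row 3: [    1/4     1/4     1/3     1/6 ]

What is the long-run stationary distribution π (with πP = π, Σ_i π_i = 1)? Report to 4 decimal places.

π = [0.2155, 0.2680, 0.3377, 0.1788]

Balance equations π_j = Σ_i π_i·P[i][j]:
  π_0 = 1/6·π_0 + 1/12·π_1 + 1/3·π_2 + 1/4·π_3
  π_1 = 1/3·π_0 + 1/4·π_1 + 1/4·π_2 + 1/4·π_3
  π_2 = 1/4·π_0 + 5/12·π_1 + 1/3·π_2 + 1/3·π_3
  normalize: π_0 + π_1 + π_2 + π_3 = 1
Solving the linear system gives exactly π = [411/1907, 511/1907, 644/1907, 341/1907].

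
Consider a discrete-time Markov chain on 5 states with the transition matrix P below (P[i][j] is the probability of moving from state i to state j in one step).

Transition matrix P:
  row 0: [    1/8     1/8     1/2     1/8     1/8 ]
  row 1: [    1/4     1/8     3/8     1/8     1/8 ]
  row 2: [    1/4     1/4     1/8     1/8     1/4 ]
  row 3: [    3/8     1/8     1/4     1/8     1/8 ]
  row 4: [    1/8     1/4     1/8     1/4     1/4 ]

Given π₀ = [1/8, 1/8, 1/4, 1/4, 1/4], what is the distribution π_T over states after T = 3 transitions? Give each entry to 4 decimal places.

t=0: π = [0.1250, 0.1250, 0.2500, 0.2500, 0.2500]
t=1: π = [0.2344, 0.1875, 0.2344, 0.1563, 0.1875]
t=2: π = [0.2168, 0.1777, 0.2793, 0.1484, 0.1777]
t=3: π = [0.2192, 0.1821, 0.2693, 0.1472, 0.1821]

π = [0.2192, 0.1821, 0.2693, 0.1472, 0.1821]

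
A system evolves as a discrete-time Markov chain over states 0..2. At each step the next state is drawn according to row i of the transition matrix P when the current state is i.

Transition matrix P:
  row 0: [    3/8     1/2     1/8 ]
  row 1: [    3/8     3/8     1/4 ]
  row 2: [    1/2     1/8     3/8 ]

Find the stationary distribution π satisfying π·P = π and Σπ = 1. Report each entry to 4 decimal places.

Balance equations π_j = Σ_i π_i·P[i][j]:
  π_0 = 3/8·π_0 + 3/8·π_1 + 1/2·π_2
  π_1 = 1/2·π_0 + 3/8·π_1 + 1/8·π_2
  normalize: π_0 + π_1 + π_2 = 1
Solving the linear system gives exactly π = [23/57, 7/19, 13/57].

π = [0.4035, 0.3684, 0.2281]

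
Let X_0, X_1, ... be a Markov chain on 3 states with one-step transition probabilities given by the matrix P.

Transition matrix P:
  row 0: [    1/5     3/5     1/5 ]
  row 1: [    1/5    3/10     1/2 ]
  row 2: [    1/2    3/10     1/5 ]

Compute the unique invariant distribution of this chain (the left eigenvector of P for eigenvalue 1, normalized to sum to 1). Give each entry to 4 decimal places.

Balance equations π_j = Σ_i π_i·P[i][j]:
  π_0 = 1/5·π_0 + 1/5·π_1 + 1/2·π_2
  π_1 = 3/5·π_0 + 3/10·π_1 + 3/10·π_2
  normalize: π_0 + π_1 + π_2 = 1
Solving the linear system gives exactly π = [41/139, 54/139, 44/139].

π = [0.2950, 0.3885, 0.3165]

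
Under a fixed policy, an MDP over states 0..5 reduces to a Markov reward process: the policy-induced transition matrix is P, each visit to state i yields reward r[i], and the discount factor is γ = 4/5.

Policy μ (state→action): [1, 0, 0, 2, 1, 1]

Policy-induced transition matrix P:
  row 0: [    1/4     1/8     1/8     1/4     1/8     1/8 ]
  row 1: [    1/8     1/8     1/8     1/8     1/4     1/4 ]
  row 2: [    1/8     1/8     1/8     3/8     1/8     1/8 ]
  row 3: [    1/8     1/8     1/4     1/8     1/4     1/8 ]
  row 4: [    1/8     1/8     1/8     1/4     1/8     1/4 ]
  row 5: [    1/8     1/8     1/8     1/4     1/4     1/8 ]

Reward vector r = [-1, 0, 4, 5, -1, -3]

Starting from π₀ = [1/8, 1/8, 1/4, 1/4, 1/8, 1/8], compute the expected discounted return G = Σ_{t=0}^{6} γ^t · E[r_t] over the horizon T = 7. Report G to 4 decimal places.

G = 4.3937

t=0: π = [0.1250, 0.1250, 0.2500, 0.2500, 0.1250, 0.1250], E[r] = 1.6250, γ^t·E[r] = 1.625000, running G = 1.625000
t=1: π = [0.1406, 0.1250, 0.1563, 0.2344, 0.1875, 0.1563], E[r] = 1.0000, γ^t·E[r] = 0.800000, running G = 2.425000
t=2: π = [0.1426, 0.1250, 0.1543, 0.2246, 0.1895, 0.1641], E[r] = 0.9160, γ^t·E[r] = 0.586250, running G = 3.011250
t=3: π = [0.1428, 0.1250, 0.1531, 0.2256, 0.1892, 0.1643], E[r] = 0.9153, γ^t·E[r] = 0.468625, running G = 3.479875
t=4: π = [0.1429, 0.1250, 0.1532, 0.2253, 0.1894, 0.1643], E[r] = 0.9143, γ^t·E[r] = 0.374500, running G = 3.854375
t=5: π = [0.1429, 0.1250, 0.1532, 0.2254, 0.1893, 0.1643], E[r] = 0.9144, γ^t·E[r] = 0.299629, running G = 4.154004
t=6: π = [0.1429, 0.1250, 0.1532, 0.2254, 0.1893, 0.1643], E[r] = 0.9144, γ^t·E[r] = 0.239697, running G = 4.393701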